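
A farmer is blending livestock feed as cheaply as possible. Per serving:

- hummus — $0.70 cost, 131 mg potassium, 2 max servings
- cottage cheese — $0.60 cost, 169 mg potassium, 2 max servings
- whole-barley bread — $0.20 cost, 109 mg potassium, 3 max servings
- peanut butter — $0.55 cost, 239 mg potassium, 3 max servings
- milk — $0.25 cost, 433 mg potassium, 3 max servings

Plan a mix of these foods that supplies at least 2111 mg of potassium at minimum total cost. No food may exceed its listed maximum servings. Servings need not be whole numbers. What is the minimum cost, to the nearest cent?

Cost per mg of potassium: milk $0.0006, whole-barley bread $0.0018, peanut butter $0.0023, cottage cheese $0.0036, hummus $0.0053.
Take 3 servings of milk: +1299.0 mg potassium for $0.75 (total $0.75, still need 812.0 mg).
Take 3 servings of whole-barley bread: +327.0 mg potassium for $0.60 (total $1.35, still need 485.0 mg).
Take 2.029 servings of peanut butter: +485.0 mg potassium for $1.12 (total $2.47, still need 0.0 mg).
Greedy by cheapest-per-mg is optimal for a single linear constraint, so the minimum cost is $2.47.

$2.47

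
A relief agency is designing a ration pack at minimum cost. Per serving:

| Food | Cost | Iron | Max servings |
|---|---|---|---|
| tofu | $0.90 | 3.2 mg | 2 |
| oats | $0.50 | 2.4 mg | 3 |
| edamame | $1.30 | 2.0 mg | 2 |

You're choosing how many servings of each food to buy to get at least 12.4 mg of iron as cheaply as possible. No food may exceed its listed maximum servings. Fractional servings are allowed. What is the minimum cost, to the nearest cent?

$2.96

Cost per mg of iron: oats $0.2083, tofu $0.2812, edamame $0.6500.
Take 3 servings of oats: +7.2 mg iron for $1.50 (total $1.50, still need 5.2 mg).
Take 1.625 servings of tofu: +5.2 mg iron for $1.46 (total $2.96, still need 0.0 mg).
Filling from the cheapest source first is optimal under one linear minimum: $2.96.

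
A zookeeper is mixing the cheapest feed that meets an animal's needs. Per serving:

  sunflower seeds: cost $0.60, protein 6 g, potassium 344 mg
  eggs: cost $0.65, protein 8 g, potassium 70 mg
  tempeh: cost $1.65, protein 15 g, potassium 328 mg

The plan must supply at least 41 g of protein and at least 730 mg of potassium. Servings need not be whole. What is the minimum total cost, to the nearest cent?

For a min-cost LP with two ≥-constraints, a basic feasible solution has at most two positive variables.
sunflower seeds only: max(41/6, 730/344) = 6.833 servings → $4.10.
eggs only: max(41/8, 730/70) = 10.43 servings → $6.78.
tempeh only: max(41/15, 730/328) = 2.733 servings → $4.51.
sunflower seeds + eggs with both tight: 1.274 servings and 4.17 servings → $3.47.
sunflower seeds + tempeh: the both-tight solution has a negative serving — not a feasible corner.
eggs + tempeh with both tight: 1.587 servings and 1.887 servings → $4.14.
Cheapest feasible corner: $3.47.

$3.47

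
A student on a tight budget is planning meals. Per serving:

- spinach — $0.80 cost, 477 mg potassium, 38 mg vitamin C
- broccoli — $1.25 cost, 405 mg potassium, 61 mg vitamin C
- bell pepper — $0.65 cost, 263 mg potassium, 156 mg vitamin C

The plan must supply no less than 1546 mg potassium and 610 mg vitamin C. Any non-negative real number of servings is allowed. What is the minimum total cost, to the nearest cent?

$3.35

spinach only: max(1546/477, 610/38) = 16.05 servings → $12.84.
broccoli only: max(1546/405, 610/61) = 10 servings → $12.50.
bell pepper only: max(1546/263, 610/156) = 5.878 servings → $3.82.
spinach + broccoli: intersection lies outside the first quadrant.
spinach + bell pepper with both tight: 1.253 servings and 3.605 servings → $3.35.
broccoli + bell pepper with both tight: 1.713 servings and 3.24 servings → $4.25.
So the least-cost plan costs $3.35.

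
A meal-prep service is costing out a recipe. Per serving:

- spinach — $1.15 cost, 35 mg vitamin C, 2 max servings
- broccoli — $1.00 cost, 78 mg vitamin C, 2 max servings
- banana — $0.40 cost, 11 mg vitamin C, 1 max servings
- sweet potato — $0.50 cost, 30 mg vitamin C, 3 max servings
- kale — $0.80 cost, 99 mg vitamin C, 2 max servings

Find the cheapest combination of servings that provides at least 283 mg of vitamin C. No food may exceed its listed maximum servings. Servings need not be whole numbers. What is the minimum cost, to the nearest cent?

$2.69

Cost per mg of vitamin C: kale $0.0081, broccoli $0.0128, sweet potato $0.0167, spinach $0.0329, banana $0.0364.
Take 2 servings of kale: +198.0 mg vitamin C for $1.60 (total $1.60, still need 85.0 mg).
Take 1.09 servings of broccoli: +85.0 mg vitamin C for $1.09 (total $2.69, still need 0.0 mg).
Greedy by cheapest-per-mg is optimal for a single linear constraint, so the minimum cost is $2.69.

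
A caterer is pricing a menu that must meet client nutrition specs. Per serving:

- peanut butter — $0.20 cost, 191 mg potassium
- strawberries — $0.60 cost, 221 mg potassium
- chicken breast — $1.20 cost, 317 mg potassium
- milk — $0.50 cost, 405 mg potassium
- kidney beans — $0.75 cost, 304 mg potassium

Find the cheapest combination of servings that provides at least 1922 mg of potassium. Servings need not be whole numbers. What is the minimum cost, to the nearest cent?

$2.01

Cost per mg of potassium: peanut butter $0.0010, milk $0.0012, kidney beans $0.0025, strawberries $0.0027, chicken breast $0.0038.
With no serving limits, use only peanut butter: 1922 mg / 191 mg = 10.06 servings × $0.20 = $2.01.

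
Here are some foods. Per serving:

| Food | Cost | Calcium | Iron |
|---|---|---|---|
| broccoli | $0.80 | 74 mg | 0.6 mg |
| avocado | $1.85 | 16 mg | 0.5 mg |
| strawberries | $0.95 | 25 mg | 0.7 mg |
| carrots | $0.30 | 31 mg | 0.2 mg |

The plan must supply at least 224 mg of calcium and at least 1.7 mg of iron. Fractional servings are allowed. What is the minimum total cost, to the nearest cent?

A basic optimal solution has at most two foods positive. Try each food alone and each pair with both targets met exactly.
broccoli only: max(224/74, 1.7/0.6) = 3.027 servings → $2.42.
avocado only: max(224/16, 1.7/0.5) = 14 servings → $25.90.
strawberries only: max(224/25, 1.7/0.7) = 8.96 servings → $8.51.
carrots only: max(224/31, 1.7/0.2) = 8.5 servings → $2.55.
broccoli + avocado: intersection lies outside the first quadrant.
broccoli + strawberries: the both-tight solution has a negative serving — not a feasible corner.
broccoli + carrots with both tight: 2.079 servings and 2.263 servings → $2.34.
avocado + strawberries: the both-tight solution has a negative serving — not a feasible corner.
avocado + carrots with both tight: 0.6423 servings and 6.894 servings → $3.26.
strawberries + carrots with both tight: 0.4731 servings and 6.844 servings → $2.50.
So the least-cost plan costs $2.34.

$2.34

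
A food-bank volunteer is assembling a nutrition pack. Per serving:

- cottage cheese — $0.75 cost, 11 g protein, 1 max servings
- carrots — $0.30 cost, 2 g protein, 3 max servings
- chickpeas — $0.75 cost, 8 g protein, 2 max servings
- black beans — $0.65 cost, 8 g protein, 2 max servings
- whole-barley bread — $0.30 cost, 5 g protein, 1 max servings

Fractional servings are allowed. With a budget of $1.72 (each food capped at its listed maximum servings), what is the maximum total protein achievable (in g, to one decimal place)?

Protein per dollar: whole-barley bread 16.67, cottage cheese 14.67, black beans 12.31, chickpeas 10.67, carrots 6.667.
Take 1 serving of whole-barley bread: spends $0.30, +5.0 g protein (running total 5.0 g).
Take 1 serving of cottage cheese: spends $0.75, +11.0 g protein (running total 16.0 g).
Take 1.031 servings of black beans: spends $0.67, +8.2 g protein (running total 24.2 g).
Filling greedily by protein-per-dollar is optimal for one linear limit, giving 24.2 g.

24.2 g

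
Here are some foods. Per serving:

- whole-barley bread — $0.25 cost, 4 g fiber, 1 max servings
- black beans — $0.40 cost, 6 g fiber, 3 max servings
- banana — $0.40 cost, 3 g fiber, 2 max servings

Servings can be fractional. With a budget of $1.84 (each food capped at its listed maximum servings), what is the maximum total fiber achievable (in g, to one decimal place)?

Fiber per dollar: whole-barley bread 16, black beans 15, banana 7.5.
Take 1 serving of whole-barley bread: spends $0.25, +4.0 g fiber (running total 4.0 g).
Take 3 servings of black beans: spends $1.20, +18.0 g fiber (running total 22.0 g).
Take 0.975 servings of banana: spends $0.39, +2.9 g fiber (running total 24.9 g).
Filling greedily by fiber-per-dollar is optimal for one linear limit, giving 24.9 g.

24.9 g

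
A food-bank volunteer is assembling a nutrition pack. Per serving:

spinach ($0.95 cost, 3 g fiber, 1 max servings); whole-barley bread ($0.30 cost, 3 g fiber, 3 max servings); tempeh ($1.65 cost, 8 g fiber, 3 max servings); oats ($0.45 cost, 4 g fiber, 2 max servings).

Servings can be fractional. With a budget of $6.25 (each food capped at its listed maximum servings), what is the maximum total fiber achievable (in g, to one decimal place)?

Fiber per dollar: whole-barley bread 10, oats 8.889, tempeh 4.848, spinach 3.158.
Take 3 servings of whole-barley bread: spends $0.90, +9.0 g fiber (running total 9.0 g).
Take 2 servings of oats: spends $0.90, +8.0 g fiber (running total 17.0 g).
Take 2.697 servings of tempeh: spends $4.45, +21.6 g fiber (running total 38.6 g).
Filling greedily by fiber-per-dollar is optimal for one linear limit, giving 38.6 g.

38.6 g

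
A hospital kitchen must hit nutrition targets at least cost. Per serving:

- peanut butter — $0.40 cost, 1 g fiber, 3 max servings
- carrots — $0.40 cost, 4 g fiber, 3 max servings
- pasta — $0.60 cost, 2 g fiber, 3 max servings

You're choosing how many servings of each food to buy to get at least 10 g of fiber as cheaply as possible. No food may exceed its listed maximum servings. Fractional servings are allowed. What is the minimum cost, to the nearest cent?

$1.00

Cost per g of fiber: carrots $0.1000, pasta $0.3000, peanut butter $0.4000.
Take 2.5 servings of carrots: +10.0 g fiber for $1.00 (total $1.00, still need 0.0 g).
Greedy by cheapest-per-g is optimal for a single linear constraint, so the minimum cost is $1.00.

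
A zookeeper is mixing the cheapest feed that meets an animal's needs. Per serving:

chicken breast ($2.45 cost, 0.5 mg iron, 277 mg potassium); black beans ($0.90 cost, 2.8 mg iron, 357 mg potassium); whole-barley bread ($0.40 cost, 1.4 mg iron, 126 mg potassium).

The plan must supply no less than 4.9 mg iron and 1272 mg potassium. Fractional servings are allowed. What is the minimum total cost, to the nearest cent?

The cheapest plan sits at a corner of the feasible region — with two constraints it uses at most two foods.
chicken breast only: max(4.9/0.5, 1272/277) = 9.8 servings → $24.01.
black beans only: max(4.9/2.8, 1272/357) = 3.563 servings → $3.21.
whole-barley bread only: max(4.9/1.4, 1272/126) = 10.1 servings → $4.04.
chicken breast + black beans with both tight: 3.035 servings and 1.208 servings → $8.52.
chicken breast + whole-barley bread with both tight: 3.582 servings and 2.221 servings → $9.66.
black beans + whole-barley bread: the both-tight solution has a negative serving — not a feasible corner.
So the least-cost plan costs $3.21.

$3.21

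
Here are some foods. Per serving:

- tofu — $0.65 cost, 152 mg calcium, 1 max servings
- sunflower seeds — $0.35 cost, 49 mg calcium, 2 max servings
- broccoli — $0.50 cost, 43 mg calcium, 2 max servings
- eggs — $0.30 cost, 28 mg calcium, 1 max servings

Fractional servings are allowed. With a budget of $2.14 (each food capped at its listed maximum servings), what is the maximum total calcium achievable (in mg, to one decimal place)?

Calcium per dollar: tofu 233.8, sunflower seeds 140, eggs 93.33, broccoli 86.
Take 1 serving of tofu: spends $0.65, +152.0 mg calcium (running total 152.0 mg).
Take 2 servings of sunflower seeds: spends $0.70, +98.0 mg calcium (running total 250.0 mg).
Take 1 serving of eggs: spends $0.30, +28.0 mg calcium (running total 278.0 mg).
Take 0.98 servings of broccoli: spends $0.49, +42.1 mg calcium (running total 320.1 mg).
Filling greedily by calcium-per-dollar is optimal for one linear limit, giving 320.1 mg.

320.1 mg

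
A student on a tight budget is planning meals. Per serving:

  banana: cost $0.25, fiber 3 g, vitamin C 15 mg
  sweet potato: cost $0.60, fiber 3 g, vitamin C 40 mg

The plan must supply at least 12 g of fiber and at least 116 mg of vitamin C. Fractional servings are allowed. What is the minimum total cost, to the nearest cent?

Minimising a linear cost over {fiber ≥ 12, vitamin C ≥ 116, servings ≥ 0} — the optimum is at a vertex, using one or two foods.
banana only: max(12/3, 116/15) = 7.733 servings → $1.93.
sweet potato only: max(12/3, 116/40) = 4 servings → $2.40.
banana + sweet potato with both tight: 1.76 servings and 2.24 servings → $1.78.
So the least-cost plan costs $1.78.

$1.78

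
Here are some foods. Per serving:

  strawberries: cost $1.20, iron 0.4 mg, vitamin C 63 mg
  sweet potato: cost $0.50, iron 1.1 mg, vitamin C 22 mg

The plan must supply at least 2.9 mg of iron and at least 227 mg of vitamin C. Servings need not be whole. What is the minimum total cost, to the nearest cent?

$4.45

For a min-cost LP with two ≥-constraints, a basic feasible solution has at most two positive variables.
strawberries only: max(2.9/0.4, 227/63) = 7.25 servings → $8.70.
sweet potato only: max(2.9/1.1, 227/22) = 10.32 servings → $5.16.
strawberries + sweet potato with both tight: 3.073 servings and 1.519 servings → $4.45.
So the least-cost plan costs $4.45.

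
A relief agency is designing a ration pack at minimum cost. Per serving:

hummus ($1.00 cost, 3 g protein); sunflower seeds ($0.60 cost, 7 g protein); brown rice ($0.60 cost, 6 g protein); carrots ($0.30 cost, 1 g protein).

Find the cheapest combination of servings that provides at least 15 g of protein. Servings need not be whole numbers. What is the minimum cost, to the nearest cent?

$1.29

Cost per g of protein: sunflower seeds $0.0857, brown rice $0.1000, carrots $0.3000, hummus $0.3333.
With no serving limits, use only sunflower seeds: 15 g / 7 g = 2.143 servings × $0.60 = $1.29.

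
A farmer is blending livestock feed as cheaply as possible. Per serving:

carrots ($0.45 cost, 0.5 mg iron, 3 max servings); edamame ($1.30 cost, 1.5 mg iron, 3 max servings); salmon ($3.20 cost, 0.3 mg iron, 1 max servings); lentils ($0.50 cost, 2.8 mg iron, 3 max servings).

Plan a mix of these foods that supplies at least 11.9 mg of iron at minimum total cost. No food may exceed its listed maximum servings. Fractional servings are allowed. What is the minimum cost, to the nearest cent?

$4.53

Cost per mg of iron: lentils $0.1786, edamame $0.8667, carrots $0.9000, salmon $10.6667.
Take 3 servings of lentils: +8.4 mg iron for $1.50 (total $1.50, still need 3.5 mg).
Take 2.333 servings of edamame: +3.5 mg iron for $3.03 (total $4.53, still need 0.0 mg).
Greedy by cheapest-per-mg is optimal for a single linear constraint, so the minimum cost is $4.53.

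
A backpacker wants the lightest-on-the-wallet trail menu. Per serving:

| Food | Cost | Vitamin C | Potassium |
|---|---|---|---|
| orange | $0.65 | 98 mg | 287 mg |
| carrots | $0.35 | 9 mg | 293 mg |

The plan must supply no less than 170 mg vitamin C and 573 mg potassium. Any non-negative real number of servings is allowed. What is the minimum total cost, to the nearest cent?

Minimising a linear cost over {vitamin C ≥ 170, potassium ≥ 573, servings ≥ 0} — the optimum is at a vertex, using one or two foods.
orange only: max(170/98, 573/287) = 1.997 servings → $1.30.
carrots only: max(170/9, 573/293) = 18.89 servings → $6.61.
orange + carrots with both tight: 1.709 servings and 0.2818 servings → $1.21.
The minimum over all feasible corners is $1.21.

$1.21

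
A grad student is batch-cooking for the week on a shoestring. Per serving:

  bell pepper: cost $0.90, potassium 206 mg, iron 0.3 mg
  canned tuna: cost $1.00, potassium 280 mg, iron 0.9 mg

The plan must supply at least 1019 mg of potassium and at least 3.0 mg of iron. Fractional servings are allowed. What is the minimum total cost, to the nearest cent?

$3.64

A basic optimal solution has at most two foods positive. Try each food alone and each pair with both targets met exactly.
bell pepper only: max(1019/206, 3.0/0.3) = 10 servings → $9.00.
canned tuna only: max(1019/280, 3.0/0.9) = 3.639 servings → $3.64.
bell pepper + canned tuna with both tight: 0.7604 servings and 3.08 servings → $3.76.
Cheapest feasible corner: $3.64.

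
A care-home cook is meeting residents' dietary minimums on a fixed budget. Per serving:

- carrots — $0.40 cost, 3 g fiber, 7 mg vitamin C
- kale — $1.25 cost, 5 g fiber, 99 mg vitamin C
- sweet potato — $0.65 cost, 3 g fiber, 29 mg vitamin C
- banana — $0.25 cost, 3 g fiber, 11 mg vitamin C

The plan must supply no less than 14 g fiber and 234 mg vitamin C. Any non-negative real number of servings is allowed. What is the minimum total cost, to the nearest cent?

A basic optimal solution has at most two foods positive. Try each food alone and each pair with both targets met exactly.
carrots only: max(14/3, 234/7) = 33.43 servings → $13.37.
kale only: max(14/5, 234/99) = 2.8 servings → $3.50.
sweet potato only: max(14/3, 234/29) = 8.069 servings → $5.24.
banana only: max(14/3, 234/11) = 21.27 servings → $5.32.
carrots + kale with both tight: 0.8244 servings and 2.305 servings → $3.21.
carrots + sweet potato: intersection lies outside the first quadrant.
carrots + banana with both targets exact would need a negative amount; discard.
kale + sweet potato with both tight: 1.947 servings and 1.421 servings → $3.36.
kale + banana with both tight: 2.264 servings and 0.8926 servings → $3.05.
sweet potato + banana with both targets exact would need a negative amount; discard.
Cheapest feasible corner: $3.05.

$3.05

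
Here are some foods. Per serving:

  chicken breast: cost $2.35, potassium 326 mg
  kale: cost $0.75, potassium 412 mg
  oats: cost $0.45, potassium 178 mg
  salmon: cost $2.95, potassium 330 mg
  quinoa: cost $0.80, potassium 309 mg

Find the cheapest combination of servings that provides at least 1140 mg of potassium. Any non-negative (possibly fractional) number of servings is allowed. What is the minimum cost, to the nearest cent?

Cost per mg of potassium: kale $0.0018, oats $0.0025, quinoa $0.0026, chicken breast $0.0072, salmon $0.0089.
With no serving limits, use only kale: 1140 mg / 412 mg = 2.767 servings × $0.75 = $2.08.

$2.08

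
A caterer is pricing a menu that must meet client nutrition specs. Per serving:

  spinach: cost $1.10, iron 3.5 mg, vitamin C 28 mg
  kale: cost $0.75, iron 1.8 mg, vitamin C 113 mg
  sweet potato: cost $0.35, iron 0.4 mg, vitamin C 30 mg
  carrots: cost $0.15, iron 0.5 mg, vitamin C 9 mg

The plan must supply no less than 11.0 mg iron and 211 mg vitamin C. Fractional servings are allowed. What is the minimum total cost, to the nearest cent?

Compare the cost at each extreme point of the feasible region.
spinach only: max(11.0/3.5, 211/28) = 7.536 servings → $8.29.
kale only: max(11.0/1.8, 211/113) = 6.111 servings → $4.58.
sweet potato only: max(11.0/0.4, 211/30) = 27.5 servings → $9.62.
carrots only: max(11.0/0.5, 211/9) = 23.44 servings → $3.52.
spinach + kale with both tight: 2.501 servings and 1.247 servings → $3.69.
spinach + sweet potato with both tight: 2.618 servings and 4.59 servings → $4.49.
spinach + carrots: intersection lies outside the first quadrant.
kale + sweet potato: the both-tight solution has a negative serving — not a feasible corner.
kale + carrots with both tight: 0.1613 servings and 21.42 servings → $3.33.
sweet potato + carrots with both tight: 0.5702 servings and 21.54 servings → $3.43.
So the least-cost plan costs $3.33.

$3.33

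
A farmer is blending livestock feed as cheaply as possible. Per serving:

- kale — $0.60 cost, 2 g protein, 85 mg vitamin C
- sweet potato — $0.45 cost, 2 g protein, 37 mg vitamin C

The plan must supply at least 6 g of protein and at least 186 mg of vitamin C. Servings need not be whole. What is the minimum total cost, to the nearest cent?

kale only: max(6/2, 186/85) = 3 servings → $1.80.
sweet potato only: max(6/2, 186/37) = 5.027 servings → $2.26.
kale + sweet potato with both tight: 1.562 servings and 1.438 servings → $1.58.
Cheapest feasible corner: $1.58.

$1.58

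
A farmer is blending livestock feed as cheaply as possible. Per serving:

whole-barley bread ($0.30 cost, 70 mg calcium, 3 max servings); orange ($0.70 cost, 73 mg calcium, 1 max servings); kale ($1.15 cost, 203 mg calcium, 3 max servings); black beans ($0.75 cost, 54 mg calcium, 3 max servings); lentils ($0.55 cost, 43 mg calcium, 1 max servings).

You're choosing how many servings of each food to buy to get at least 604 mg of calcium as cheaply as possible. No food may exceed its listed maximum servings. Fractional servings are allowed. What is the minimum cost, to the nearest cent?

Cost per mg of calcium: whole-barley bread $0.0043, kale $0.0057, orange $0.0096, lentils $0.0128, black beans $0.0139.
Take 3 servings of whole-barley bread: +210.0 mg calcium for $0.90 (total $0.90, still need 394.0 mg).
Take 1.941 servings of kale: +394.0 mg calcium for $2.23 (total $3.13, still need 0.0 mg).
Greedy by cheapest-per-mg is optimal for a single linear constraint, so the minimum cost is $3.13.

$3.13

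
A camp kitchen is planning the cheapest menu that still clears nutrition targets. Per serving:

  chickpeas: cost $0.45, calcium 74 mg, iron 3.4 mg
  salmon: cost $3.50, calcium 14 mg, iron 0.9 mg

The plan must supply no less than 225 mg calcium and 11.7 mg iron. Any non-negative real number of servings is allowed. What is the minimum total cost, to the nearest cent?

$1.55

At the optimum either one food covers both requirements or two foods hit both targets exactly; no other combination can be cheaper.
chickpeas only: max(225/74, 11.7/3.4) = 3.441 servings → $1.55.
salmon only: max(225/14, 11.7/0.9) = 16.07 servings → $56.25.
chickpeas + salmon with both tight: 2.037 servings and 5.305 servings → $19.48.
The minimum over all feasible corners is $1.55.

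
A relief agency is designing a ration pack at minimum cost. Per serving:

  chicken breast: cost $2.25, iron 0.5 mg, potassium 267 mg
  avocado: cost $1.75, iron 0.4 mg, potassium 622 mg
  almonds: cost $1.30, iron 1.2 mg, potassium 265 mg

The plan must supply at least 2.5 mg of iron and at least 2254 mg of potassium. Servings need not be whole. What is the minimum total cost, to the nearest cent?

$6.91

At the optimum either one food covers both requirements or two foods hit both targets exactly; no other combination can be cheaper.
chicken breast only: max(2.5/0.5, 2254/267) = 8.442 servings → $18.99.
avocado only: max(2.5/0.4, 2254/622) = 6.25 servings → $10.94.
almonds only: max(2.5/1.2, 2254/265) = 8.506 servings → $11.06.
chicken breast + avocado with both tight: 3.2 servings and 2.25 servings → $11.14.
chicken breast + almonds with both targets exact would need a negative amount; discard.
avocado + almonds with both tight: 3.189 servings and 1.02 servings → $6.91.
So the least-cost plan costs $6.91.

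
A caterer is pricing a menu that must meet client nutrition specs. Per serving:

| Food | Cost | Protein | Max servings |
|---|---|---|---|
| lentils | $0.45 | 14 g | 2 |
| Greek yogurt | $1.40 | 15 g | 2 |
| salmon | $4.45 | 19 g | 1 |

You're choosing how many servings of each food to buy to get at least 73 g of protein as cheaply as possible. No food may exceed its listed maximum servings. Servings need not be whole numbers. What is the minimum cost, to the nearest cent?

Cost per g of protein: lentils $0.0321, Greek yogurt $0.0933, salmon $0.2342.
Take 2 servings of lentils: +28.0 g protein for $0.90 (total $0.90, still need 45.0 g).
Take 2 servings of Greek yogurt: +30.0 g protein for $2.80 (total $3.70, still need 15.0 g).
Take 0.7895 servings of salmon: +15.0 g protein for $3.51 (total $7.21, still need 0.0 g).
Filling from the cheapest source first is optimal under one linear minimum: $7.21.

$7.21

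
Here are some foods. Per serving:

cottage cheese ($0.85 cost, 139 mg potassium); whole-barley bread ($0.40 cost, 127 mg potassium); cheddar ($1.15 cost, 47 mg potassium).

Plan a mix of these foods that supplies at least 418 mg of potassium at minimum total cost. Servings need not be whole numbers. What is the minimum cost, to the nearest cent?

Cost per mg of potassium: whole-barley bread $0.0031, cottage cheese $0.0061, cheddar $0.0245.
With no serving limits, use only whole-barley bread: 418 mg / 127 mg = 3.291 servings × $0.40 = $1.32.

$1.32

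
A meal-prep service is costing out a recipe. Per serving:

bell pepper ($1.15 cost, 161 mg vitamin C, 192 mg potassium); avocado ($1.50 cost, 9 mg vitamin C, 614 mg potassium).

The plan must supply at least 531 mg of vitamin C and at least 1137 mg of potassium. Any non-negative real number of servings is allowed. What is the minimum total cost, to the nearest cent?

A basic optimal solution has at most two foods positive. Try each food alone and each pair with both targets met exactly.
bell pepper only: max(531/161, 1137/192) = 5.922 servings → $6.81.
avocado only: max(531/9, 1137/614) = 59 servings → $88.50.
bell pepper + avocado with both tight: 3.251 servings and 0.835 servings → $4.99.
Cheapest feasible corner: $4.99.

$4.99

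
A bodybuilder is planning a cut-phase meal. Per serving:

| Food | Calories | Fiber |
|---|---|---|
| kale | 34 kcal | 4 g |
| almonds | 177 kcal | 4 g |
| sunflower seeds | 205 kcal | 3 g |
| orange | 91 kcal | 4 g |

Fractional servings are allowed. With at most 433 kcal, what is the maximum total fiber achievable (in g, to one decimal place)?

50.9 g

Fiber per kcal: kale 0.1176, orange 0.04396, almonds 0.0226, sunflower seeds 0.01463.
With no serving limits, spend the whole calories allowance on kale: 433 kcal / 34 kcal × 4 g = 50.9 g.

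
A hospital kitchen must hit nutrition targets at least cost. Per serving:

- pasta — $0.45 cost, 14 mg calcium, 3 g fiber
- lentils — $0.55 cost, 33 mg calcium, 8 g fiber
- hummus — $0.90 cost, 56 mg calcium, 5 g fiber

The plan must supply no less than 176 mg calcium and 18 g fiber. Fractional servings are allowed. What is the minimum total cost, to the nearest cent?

Check every corner: each single food scaled to meet both minima, and each pair solved so both constraints bind.
pasta only: max(176/14, 18/3) = 12.57 servings → $5.66.
lentils only: max(176/33, 18/8) = 5.333 servings → $2.93.
hummus only: max(176/56, 18/5) = 3.6 servings → $3.24.
pasta + lentils: the both-tight solution has a negative serving — not a feasible corner.
pasta + hummus with both tight: 1.306 servings and 2.816 servings → $3.12.
lentils + hummus with both tight: 0.4523 servings and 2.876 servings → $2.84.
So the least-cost plan costs $2.84.

$2.84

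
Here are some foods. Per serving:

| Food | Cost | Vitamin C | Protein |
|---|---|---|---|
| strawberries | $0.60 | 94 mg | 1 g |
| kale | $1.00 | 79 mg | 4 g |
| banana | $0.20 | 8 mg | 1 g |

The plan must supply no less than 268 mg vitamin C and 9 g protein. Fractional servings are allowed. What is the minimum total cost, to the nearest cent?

strawberries only: max(268/94, 9/1) = 9 servings → $5.40.
kale only: max(268/79, 9/4) = 3.392 servings → $3.39.
banana only: max(268/8, 9/1) = 33.5 servings → $6.70.
strawberries + kale with both tight: 1.215 servings and 1.946 servings → $2.68.
strawberries + banana with both tight: 2.279 servings and 6.721 servings → $2.71.
kale + banana: the both-tight solution has a negative serving — not a feasible corner.
Cheapest feasible corner: $2.68.

$2.68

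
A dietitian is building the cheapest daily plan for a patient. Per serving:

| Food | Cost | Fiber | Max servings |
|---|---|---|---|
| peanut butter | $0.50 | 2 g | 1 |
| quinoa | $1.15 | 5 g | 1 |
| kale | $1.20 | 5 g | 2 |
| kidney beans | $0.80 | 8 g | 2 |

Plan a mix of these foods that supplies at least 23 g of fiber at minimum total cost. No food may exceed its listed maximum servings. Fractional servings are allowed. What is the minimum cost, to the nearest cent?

$3.23

Cost per g of fiber: kidney beans $0.1000, quinoa $0.2300, kale $0.2400, peanut butter $0.2500.
Take 2 servings of kidney beans: +16.0 g fiber for $1.60 (total $1.60, still need 7.0 g).
Take 1 serving of quinoa: +5.0 g fiber for $1.15 (total $2.75, still need 2.0 g).
Take 0.4 servings of kale: +2.0 g fiber for $0.48 (total $3.23, still need 0.0 g).
Filling from the cheapest source first is optimal under one linear minimum: $3.23.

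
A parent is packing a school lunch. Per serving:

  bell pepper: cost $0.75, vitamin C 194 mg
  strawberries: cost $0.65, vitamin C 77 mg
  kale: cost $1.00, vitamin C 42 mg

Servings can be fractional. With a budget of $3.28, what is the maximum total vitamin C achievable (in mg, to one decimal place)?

Vitamin C per dollar: bell pepper 258.7, strawberries 118.5, kale 42.
With no serving limits, spend the whole cost allowance on bell pepper: $3.28 / $0.75 × 194 mg = 848.4 mg.

848.4 mg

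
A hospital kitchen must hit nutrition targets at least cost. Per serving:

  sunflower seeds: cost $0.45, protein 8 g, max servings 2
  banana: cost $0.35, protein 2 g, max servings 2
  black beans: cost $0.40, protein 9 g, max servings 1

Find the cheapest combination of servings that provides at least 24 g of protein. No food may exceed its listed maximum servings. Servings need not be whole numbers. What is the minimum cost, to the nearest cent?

Cost per g of protein: black beans $0.0444, sunflower seeds $0.0563, banana $0.1750.
Take 1 serving of black beans: +9.0 g protein for $0.40 (total $0.40, still need 15.0 g).
Take 1.875 servings of sunflower seeds: +15.0 g protein for $0.84 (total $1.24, still need 0.0 g).
Filling from the cheapest source first is optimal under one linear minimum: $1.24.

$1.24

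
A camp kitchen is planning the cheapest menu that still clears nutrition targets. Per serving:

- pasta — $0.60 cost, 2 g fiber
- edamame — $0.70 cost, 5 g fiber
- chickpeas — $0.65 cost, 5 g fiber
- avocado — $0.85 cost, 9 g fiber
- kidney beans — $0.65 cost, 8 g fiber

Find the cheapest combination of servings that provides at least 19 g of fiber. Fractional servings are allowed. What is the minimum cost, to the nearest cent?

$1.54

Cost per g of fiber: kidney beans $0.0813, avocado $0.0944, chickpeas $0.1300, edamame $0.1400, pasta $0.3000.
With no serving limits, use only kidney beans: 19 g / 8 g = 2.375 servings × $0.65 = $1.54.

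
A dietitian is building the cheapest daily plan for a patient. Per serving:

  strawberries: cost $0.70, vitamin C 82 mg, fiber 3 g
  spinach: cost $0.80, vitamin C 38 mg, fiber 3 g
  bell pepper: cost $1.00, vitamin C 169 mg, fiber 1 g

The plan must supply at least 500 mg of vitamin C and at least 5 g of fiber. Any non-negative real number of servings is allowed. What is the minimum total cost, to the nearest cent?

$3.13

An LP optimum is at a vertex; with two nutrient constraints at most two foods are used. Check each candidate.
strawberries only: max(500/82, 5/3) = 6.098 servings → $4.27.
spinach only: max(500/38, 5/3) = 13.16 servings → $10.53.
bell pepper only: max(500/169, 5/1) = 5 servings → $5.00.
strawberries + spinach: intersection lies outside the first quadrant.
strawberries + bell pepper with both tight: 0.8118 servings and 2.565 servings → $3.13.
spinach + bell pepper with both tight: 0.7356 servings and 2.793 servings → $3.38.
The minimum over all feasible corners is $3.13.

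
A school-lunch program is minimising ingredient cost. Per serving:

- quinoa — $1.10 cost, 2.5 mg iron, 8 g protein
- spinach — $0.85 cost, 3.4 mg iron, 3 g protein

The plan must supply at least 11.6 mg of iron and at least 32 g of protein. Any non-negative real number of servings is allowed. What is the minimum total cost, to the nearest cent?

A basic optimal solution has at most two foods positive. Try each food alone and each pair with both targets met exactly.
quinoa only: max(11.6/2.5, 32/8) = 4.64 servings → $5.10.
spinach only: max(11.6/3.4, 32/3) = 10.67 servings → $9.07.
quinoa + spinach with both tight: 3.756 servings and 0.6497 servings → $4.68.
Cheapest feasible corner: $4.68.

$4.68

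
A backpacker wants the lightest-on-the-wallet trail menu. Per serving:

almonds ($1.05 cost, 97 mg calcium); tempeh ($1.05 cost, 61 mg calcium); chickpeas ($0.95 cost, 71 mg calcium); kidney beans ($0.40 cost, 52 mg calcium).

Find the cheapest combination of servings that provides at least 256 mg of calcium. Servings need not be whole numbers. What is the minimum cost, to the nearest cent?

$1.97

Cost per mg of calcium: kidney beans $0.0077, almonds $0.0108, chickpeas $0.0134, tempeh $0.0172.
With no serving limits, use only kidney beans: 256 mg / 52 mg = 4.923 servings × $0.40 = $1.97.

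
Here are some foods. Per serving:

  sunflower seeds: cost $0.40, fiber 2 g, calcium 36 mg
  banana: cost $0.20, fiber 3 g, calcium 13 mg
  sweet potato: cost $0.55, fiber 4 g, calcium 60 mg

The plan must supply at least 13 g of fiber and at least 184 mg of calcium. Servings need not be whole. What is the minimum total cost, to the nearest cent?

Two binding constraints pin down two serving amounts, so the optimal mix uses at most two foods. The candidates are each food alone (scaled to the tighter of fiber/calcium) and each pair with both constraints tight.
sunflower seeds only: max(13/2, 184/36) = 6.5 servings → $2.60.
banana only: max(13/3, 184/13) = 14.15 servings → $2.83.
sweet potato only: max(13/4, 184/60) = 3.25 servings → $1.79.
sunflower seeds + banana with both tight: 4.671 servings and 1.22 servings → $2.11.
sunflower seeds + sweet potato with both targets exact would need a negative amount; discard.
banana + sweet potato with both tight: 0.3438 servings and 2.992 servings → $1.71.
The minimum over all feasible corners is $1.71.

$1.71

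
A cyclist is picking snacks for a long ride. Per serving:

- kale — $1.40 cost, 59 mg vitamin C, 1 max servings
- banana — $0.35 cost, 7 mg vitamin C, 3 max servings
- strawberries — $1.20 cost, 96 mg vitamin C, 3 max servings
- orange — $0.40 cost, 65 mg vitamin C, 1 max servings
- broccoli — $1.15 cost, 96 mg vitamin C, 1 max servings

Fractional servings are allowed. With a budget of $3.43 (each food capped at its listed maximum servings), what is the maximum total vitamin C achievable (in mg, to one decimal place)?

Vitamin C per dollar: orange 162.5, broccoli 83.48, strawberries 80, kale 42.14, banana 20.
Take 1 serving of orange: spends $0.40, +65.0 mg vitamin C (running total 65.0 mg).
Take 1 serving of broccoli: spends $1.15, +96.0 mg vitamin C (running total 161.0 mg).
Take 1.567 servings of strawberries: spends $1.88, +150.4 mg vitamin C (running total 311.4 mg).
Filling greedily by vitamin C-per-dollar is optimal for one linear limit, giving 311.4 mg.

311.4 mg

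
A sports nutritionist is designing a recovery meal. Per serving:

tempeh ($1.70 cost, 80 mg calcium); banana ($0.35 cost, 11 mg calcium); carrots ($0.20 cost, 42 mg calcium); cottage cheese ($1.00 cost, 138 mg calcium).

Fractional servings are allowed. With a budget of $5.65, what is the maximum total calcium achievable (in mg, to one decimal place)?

Calcium per dollar: carrots 210, cottage cheese 138, tempeh 47.06, banana 31.43.
With no serving limits, spend the whole cost allowance on carrots: $5.65 / $0.20 × 42 mg = 1186.5 mg.

1186.5 mg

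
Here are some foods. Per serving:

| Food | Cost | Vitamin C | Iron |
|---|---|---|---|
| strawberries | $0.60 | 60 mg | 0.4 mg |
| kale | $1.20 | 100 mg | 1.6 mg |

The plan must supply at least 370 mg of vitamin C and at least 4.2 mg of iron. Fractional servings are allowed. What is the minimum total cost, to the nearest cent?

$4.07

Compare the cost at each extreme point of the feasible region.
strawberries only: max(370/60, 4.2/0.4) = 10.5 servings → $6.30.
kale only: max(370/100, 4.2/1.6) = 3.7 servings → $4.44.
strawberries + kale with both tight: 3.071 servings and 1.857 servings → $4.07.
So the least-cost plan costs $4.07.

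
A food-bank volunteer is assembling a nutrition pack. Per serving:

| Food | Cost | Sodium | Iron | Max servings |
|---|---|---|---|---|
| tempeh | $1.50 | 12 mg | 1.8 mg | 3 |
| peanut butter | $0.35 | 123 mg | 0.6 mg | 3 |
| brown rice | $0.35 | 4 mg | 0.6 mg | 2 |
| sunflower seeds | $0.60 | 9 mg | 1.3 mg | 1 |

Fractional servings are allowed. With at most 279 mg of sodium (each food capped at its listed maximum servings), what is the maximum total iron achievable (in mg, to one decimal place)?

9.0 mg

Iron per mg sodium: tempeh 0.15, brown rice 0.15, sunflower seeds 0.1444, peanut butter 0.004878.
Take 3 servings of tempeh: uses 36 mg sodium, +5.4 mg iron (running total 5.4 mg).
Take 2 servings of brown rice: uses 8 mg sodium, +1.2 mg iron (running total 6.6 mg).
Take 1 serving of sunflower seeds: uses 9 mg sodium, +1.3 mg iron (running total 7.9 mg).
Take 1.837 servings of peanut butter: uses 226 mg sodium, +1.1 mg iron (running total 9.0 mg).
Filling greedily by iron-per-mg sodium is optimal for one linear limit, giving 9.0 mg.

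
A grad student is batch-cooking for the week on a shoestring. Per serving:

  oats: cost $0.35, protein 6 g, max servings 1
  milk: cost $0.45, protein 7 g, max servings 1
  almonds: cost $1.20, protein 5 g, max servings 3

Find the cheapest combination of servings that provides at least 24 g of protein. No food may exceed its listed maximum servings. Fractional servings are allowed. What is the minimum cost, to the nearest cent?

$3.44

Cost per g of protein: oats $0.0583, milk $0.0643, almonds $0.2400.
Take 1 serving of oats: +6.0 g protein for $0.35 (total $0.35, still need 18.0 g).
Take 1 serving of milk: +7.0 g protein for $0.45 (total $0.80, still need 11.0 g).
Take 2.2 servings of almonds: +11.0 g protein for $2.64 (total $3.44, still need 0.0 g).
Filling from the cheapest source first is optimal under one linear minimum: $3.44.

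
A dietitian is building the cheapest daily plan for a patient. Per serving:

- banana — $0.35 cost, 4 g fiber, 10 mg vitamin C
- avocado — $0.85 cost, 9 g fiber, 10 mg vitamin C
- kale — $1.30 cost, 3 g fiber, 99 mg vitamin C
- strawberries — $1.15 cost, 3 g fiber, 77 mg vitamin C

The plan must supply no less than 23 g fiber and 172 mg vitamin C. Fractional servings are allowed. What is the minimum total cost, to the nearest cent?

$3.31

An LP optimum is at a vertex; with two nutrient constraints at most two foods are used. Check each candidate.
banana only: max(23/4, 172/10) = 17.2 servings → $6.02.
avocado only: max(23/9, 172/10) = 17.2 servings → $14.62.
kale only: max(23/3, 172/99) = 7.667 servings → $9.97.
strawberries only: max(23/3, 172/77) = 7.667 servings → $8.82.
banana + avocado: intersection lies outside the first quadrant.
banana + kale with both tight: 4.811 servings and 1.251 servings → $3.31.
banana + strawberries with both tight: 4.514 servings and 1.647 servings → $3.47.
avocado + kale with both tight: 2.045 servings and 1.531 servings → $3.73.
avocado + strawberries with both tight: 1.893 servings and 1.988 servings → $3.90.
kale + strawberries: intersection lies outside the first quadrant.
Cheapest feasible corner: $3.31.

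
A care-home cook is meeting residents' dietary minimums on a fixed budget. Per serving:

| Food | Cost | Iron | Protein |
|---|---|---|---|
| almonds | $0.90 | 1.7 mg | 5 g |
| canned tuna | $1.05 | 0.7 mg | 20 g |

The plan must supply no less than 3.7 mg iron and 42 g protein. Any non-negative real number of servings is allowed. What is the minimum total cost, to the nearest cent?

An LP optimum is at a vertex; with two nutrient constraints at most two foods are used. Check each candidate.
almonds only: max(3.7/1.7, 42/5) = 8.4 servings → $7.56.
canned tuna only: max(3.7/0.7, 42/20) = 5.286 servings → $5.55.
almonds + canned tuna with both tight: 1.462 servings and 1.734 servings → $3.14.
Cheapest feasible corner: $3.14.

$3.14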